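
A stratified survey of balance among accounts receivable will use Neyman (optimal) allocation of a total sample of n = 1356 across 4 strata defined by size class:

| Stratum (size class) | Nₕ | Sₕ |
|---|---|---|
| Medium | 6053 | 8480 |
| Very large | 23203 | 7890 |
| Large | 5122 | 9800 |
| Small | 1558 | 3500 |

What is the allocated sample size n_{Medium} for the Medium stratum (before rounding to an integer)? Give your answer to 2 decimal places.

239.97

Neyman allocation: nₕ = n·NₕSₕ / Σⱼ NⱼSⱼ.
Σ NⱼSⱼ = 6053·8480 + 23203·7890 + 5122·9800 + 1558·3500 = 2.9004971 × 10^8.
n_{Medium} = 1356·6053·8480 / (2.9004971 × 10^8) = 239.97.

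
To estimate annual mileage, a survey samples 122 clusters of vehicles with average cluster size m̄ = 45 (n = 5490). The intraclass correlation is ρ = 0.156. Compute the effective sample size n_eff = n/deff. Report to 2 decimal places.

deff = 1 + (45 − 1)·0.156 = 1 + 6.864 = 7.864.
n_eff = 5490 / 7.864 = 698.12.

698.12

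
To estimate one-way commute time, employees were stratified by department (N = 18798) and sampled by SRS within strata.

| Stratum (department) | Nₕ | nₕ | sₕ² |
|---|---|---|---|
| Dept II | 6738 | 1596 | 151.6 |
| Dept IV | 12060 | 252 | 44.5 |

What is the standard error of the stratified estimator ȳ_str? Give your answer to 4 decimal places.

Var(ȳ_str) = Σₕ Wₕ²(1 − fₕ)sₕ²/nₕ with Wₕ = Nₕ/N, N = 18798.
Dept II: Wₕ = 0.35844239; term = 0.35844239²·(1 − 0.23686554)·151.6/1596 = 0.0093133538.
Dept IV: Wₕ = 0.64155761; term = 0.64155761²·(1 − 0.02089552)·44.5/252 = 0.071163915.
Sum = 0.080477269.
SE = √(0.080477269) = 0.2837.

0.2837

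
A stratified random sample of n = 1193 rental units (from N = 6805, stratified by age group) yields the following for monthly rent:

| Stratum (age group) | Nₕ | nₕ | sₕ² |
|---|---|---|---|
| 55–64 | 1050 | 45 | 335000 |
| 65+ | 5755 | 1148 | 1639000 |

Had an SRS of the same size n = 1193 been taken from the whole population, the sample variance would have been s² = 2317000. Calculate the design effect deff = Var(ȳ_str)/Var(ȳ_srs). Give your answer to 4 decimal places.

0.6163

Var(ȳ_str) = Σ Wₕ²(1−fₕ)sₕ²/nₕ with Wₕ = Nₕ/6805:
  55–64: (1050/6805)²·(1−45/1050)·335000/45 = 169.64122
  65+: (5755/6805)²·(1−1148/5755)·1639000/1148 = 817.41828
  → Var(ȳ_str) = 987.0595.
Var(ȳ_srs) = (1 − 1193/6805)·2317000/1193 = 1601.6777.
deff = 987.0595 / 1601.6777 = 0.6163.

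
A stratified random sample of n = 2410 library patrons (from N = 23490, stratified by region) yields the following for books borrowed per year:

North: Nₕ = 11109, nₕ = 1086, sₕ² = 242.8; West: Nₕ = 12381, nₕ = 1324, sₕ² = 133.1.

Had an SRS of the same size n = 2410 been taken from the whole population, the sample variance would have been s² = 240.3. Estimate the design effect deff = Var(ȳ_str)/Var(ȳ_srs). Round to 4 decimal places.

Var(ȳ_str) = Σ Wₕ²(1−fₕ)sₕ²/nₕ with Wₕ = Nₕ/23490:
  North: (11109/23490)²·(1−1086/11109)·242.8/1086 = 0.045115474
  West: (12381/23490)²·(1−1324/12381)·133.1/1324 = 0.024941184
  → Var(ȳ_str) = 0.070056658.
Var(ȳ_srs) = (1 − 2410/23490)·240.3/2410 = 0.089479659.
deff = 0.070056658 / 0.089479659 = 0.7829.

0.7829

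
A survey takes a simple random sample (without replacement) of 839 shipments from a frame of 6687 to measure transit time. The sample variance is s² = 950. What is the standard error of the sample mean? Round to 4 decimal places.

0.9951

Under SRS without replacement, Var(ȳ) = (1 − f)·s²/n with f = n/N = 839/6687 = 0.12546732.
Var(ȳ) = (1 − 0.12546732)·950/839 = 0.87453268·1.1323004 = 0.99023366.
SE(ȳ) = √(0.99023366) = 0.9951.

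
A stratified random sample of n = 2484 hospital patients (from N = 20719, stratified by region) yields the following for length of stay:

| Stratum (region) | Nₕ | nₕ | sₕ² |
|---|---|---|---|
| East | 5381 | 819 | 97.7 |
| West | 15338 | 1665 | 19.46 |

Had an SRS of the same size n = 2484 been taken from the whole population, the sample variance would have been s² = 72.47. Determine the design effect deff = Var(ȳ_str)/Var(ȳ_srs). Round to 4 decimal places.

0.4880

Var(ȳ_str) = Σ Wₕ²(1−fₕ)sₕ²/nₕ with Wₕ = Nₕ/20719:
  East: (5381/20719)²·(1−819/5381)·97.7/819 = 0.0068216802
  West: (15338/20719)²·(1−1665/15338)·19.46/1665 = 0.0057098351
  → Var(ȳ_str) = 0.012531515.
Var(ȳ_srs) = (1 − 2484/20719)·72.47/2484 = 0.025676963.
deff = 0.012531515 / 0.025676963 = 0.4880.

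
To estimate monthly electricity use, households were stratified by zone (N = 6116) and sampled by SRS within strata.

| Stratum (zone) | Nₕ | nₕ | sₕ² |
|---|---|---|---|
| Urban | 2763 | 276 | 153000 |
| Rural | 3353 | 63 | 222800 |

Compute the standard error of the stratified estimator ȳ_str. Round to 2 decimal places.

Var(ȳ_str) = Σₕ Wₕ²(1 − fₕ)sₕ²/nₕ with Wₕ = Nₕ/N, N = 6116.
Urban: Wₕ = 0.45176586; term = 0.45176586²·(1 − 0.09989142)·153000/276 = 101.83664.
Rural: Wₕ = 0.54823414; term = 0.54823414²·(1 − 0.01878914)·222800/63 = 1042.9636.
Sum = 1144.8002.
SE = √(1144.8002) = 33.83.

33.83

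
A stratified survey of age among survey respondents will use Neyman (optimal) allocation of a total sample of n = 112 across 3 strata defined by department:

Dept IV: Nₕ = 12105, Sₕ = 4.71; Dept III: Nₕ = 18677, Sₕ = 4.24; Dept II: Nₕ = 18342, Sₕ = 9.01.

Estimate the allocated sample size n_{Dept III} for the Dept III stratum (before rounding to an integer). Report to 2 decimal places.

Neyman allocation: nₕ = n·NₕSₕ / Σⱼ NⱼSⱼ.
Σ NⱼSⱼ = 12105·4.71 + 18677·4.24 + 18342·9.01 = 301466.45.
n_{Dept III} = 112·18677·4.24 / 301466.45 = 29.42.

29.42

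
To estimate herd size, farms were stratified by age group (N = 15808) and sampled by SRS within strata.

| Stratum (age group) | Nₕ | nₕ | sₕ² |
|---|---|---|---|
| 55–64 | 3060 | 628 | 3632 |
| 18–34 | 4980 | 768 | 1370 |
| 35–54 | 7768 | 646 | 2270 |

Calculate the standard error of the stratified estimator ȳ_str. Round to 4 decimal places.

1.0488

Var(ȳ_str) = Σₕ Wₕ²(1 − fₕ)sₕ²/nₕ with Wₕ = Nₕ/N, N = 15808.
55–64: Wₕ = 0.19357287; term = 0.19357287²·(1 − 0.20522876)·3632/628 = 0.17223339.
18–34: Wₕ = 0.31503036; term = 0.31503036²·(1 − 0.15421687)·1370/768 = 0.14973496.
35–54: Wₕ = 0.49139676; term = 0.49139676²·(1 − 0.08316169)·2270/646 = 0.77794818.
Sum = 1.0999165.
SE = √(1.0999165) = 1.0488.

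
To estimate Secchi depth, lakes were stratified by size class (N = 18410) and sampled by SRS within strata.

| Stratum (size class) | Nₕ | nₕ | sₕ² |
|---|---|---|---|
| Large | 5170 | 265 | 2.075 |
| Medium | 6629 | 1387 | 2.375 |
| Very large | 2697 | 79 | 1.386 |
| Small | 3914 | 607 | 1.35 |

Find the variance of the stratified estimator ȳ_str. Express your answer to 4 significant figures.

Var(ȳ_str) = Σₕ Wₕ²(1 − fₕ)sₕ²/nₕ with Wₕ = Nₕ/N, N = 18410.
Large: Wₕ = 0.28082564; term = 0.28082564²·(1 − 0.05125725)·2.075/265 = 5.8586048 × 10^-4.
Medium: Wₕ = 0.36007605; term = 0.36007605²·(1 − 0.20923216)·2.375/1387 = 1.7555961 × 10^-4.
Very large: Wₕ = 0.14649647; term = 0.14649647²·(1 − 0.02929181)·1.386/79 = 3.6549307 × 10^-4.
Small: Wₕ = 0.21260185; term = 0.21260185²·(1 − 0.15508431)·1.35/607 = 8.4936139 × 10^-5.
Sum = 0.0012118493.

0.001212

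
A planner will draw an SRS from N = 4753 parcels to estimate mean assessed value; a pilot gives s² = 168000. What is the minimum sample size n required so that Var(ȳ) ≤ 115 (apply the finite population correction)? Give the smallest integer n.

Without fpc, n₀ = s²/D = 168000/115 = 1460.8696.
With fpc, (1 − n/N)·s²/n ≤ D requires n ≥ n₀/(1 + n₀/N) = 1460.8696/(1 + 1460.8696/4753) = 1117.4218.
Rounding up, n = 1118.

1118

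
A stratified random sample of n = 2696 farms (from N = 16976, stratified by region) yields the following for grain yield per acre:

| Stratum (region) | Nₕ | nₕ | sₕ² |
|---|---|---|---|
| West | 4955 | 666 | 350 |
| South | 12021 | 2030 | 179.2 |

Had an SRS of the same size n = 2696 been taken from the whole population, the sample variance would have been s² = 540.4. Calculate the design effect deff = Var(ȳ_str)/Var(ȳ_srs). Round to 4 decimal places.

Var(ȳ_str) = Σ Wₕ²(1−fₕ)sₕ²/nₕ with Wₕ = Nₕ/16976:
  West: (4955/16976)²·(1−666/4955)·350/666 = 0.038754558
  South: (12021/16976)²·(1−2030/12021)·179.2/2030 = 0.036789238
  → Var(ȳ_str) = 0.075543796.
Var(ȳ_srs) = (1 − 2696/16976)·540.4/2696 = 0.16861193.
deff = 0.075543796 / 0.16861193 = 0.4480.

0.4480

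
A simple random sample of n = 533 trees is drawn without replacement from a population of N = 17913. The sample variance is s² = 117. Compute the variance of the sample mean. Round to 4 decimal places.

Under SRS without replacement, Var(ȳ) = (1 − f)·s²/n with f = n/N = 533/17913 = 0.02975493.
Var(ȳ) = (1 − 0.02975493)·117/533 = 0.97024507·0.2195122 = 0.21298063.

0.2130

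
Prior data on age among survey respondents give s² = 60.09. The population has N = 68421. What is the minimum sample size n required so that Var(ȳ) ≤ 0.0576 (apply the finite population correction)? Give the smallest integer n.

Without fpc, n₀ = s²/D = 60.09/0.0576 = 1043.2292.
With fpc, (1 − n/N)·s²/n ≤ D requires n ≥ n₀/(1 + n₀/N) = 1043.2292/(1 + 1043.2292/68421) = 1027.5618.
Rounding up, n = 1028.

1028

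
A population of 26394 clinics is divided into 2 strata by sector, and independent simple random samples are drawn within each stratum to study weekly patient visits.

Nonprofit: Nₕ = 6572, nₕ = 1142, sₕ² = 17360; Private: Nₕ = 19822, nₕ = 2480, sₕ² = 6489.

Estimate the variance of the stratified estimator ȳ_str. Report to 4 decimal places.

Var(ȳ_str) = Σₕ Wₕ²(1 − fₕ)sₕ²/nₕ with Wₕ = Nₕ/N, N = 26394.
Nonprofit: Wₕ = 0.24899598; term = 0.24899598²·(1 − 0.17376750)·17360/1142 = 0.77870072.
Private: Wₕ = 0.75100402; term = 0.75100402²·(1 − 0.12511351)·6489/2480 = 1.2911073.
Sum = 2.069808.

2.0698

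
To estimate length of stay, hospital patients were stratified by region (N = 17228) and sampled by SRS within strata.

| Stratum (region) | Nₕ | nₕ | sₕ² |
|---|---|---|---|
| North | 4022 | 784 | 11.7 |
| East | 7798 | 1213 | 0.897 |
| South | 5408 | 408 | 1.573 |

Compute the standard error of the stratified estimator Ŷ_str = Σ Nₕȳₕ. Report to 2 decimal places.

580.15

Var(Ŷ_str) = Σₕ Nₕ²(1 − fₕ)sₕ²/nₕ.
North: 4022²·(1 − 784/4022)·11.7/784 = 194351.86.
East: 7798²·(1 − 1213/7798)·0.897/1213 = 37972.628.
South: 5408²·(1 − 408/5408)·1.573/408 = 104249.8.
Sum = 336574.29.
SE = √(336574.29) = 580.15.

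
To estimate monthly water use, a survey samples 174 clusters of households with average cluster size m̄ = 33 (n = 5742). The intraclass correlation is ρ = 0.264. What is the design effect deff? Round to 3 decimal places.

deff = 1 + (33 − 1)·0.264 = 1 + 8.448 = 9.448.

9.448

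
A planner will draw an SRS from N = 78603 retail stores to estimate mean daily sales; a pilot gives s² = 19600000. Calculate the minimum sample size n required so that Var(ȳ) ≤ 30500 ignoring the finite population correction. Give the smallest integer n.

643

Without fpc, n₀ = s²/D = 19600000/30500 = 642.6230.
Rounding up, n = 643.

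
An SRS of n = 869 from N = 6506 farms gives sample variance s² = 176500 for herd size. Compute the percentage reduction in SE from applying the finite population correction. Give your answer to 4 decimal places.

f = n/N = 869/6506 = 0.13356901.
SE_no-fpc = √(s²/n) = 14.251562; SE_fpc = √((1−f)s²/n) = 13.265678.
Ratio = √(1−f) = 0.93082275. Reduction = 100·(1 − 0.93082275) = 6.9177%.

6.9177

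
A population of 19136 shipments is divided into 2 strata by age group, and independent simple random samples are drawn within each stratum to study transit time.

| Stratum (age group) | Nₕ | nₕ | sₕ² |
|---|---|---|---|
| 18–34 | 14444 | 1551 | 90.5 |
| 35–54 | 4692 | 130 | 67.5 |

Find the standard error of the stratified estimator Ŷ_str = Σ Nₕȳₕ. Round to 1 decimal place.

Var(Ŷ_str) = Σₕ Nₕ²(1 − fₕ)sₕ²/nₕ.
18–34: 14444²·(1 − 1551/14444)·90.5/1551 = 1.0866214 × 10^7.
35–54: 4692²·(1 − 130/4692)·67.5/130 = 1.1114085 × 10^7.
Sum = 2.1980299 × 10^7.
SE = √(2.1980299 × 10^7) = 4688.3.

4688.3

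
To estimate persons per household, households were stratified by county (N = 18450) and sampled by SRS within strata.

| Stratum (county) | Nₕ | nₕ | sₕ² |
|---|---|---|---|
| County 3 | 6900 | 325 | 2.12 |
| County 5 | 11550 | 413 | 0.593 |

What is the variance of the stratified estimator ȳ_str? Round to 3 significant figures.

Var(ȳ_str) = Σₕ Wₕ²(1 − fₕ)sₕ²/nₕ with Wₕ = Nₕ/N, N = 18450.
County 3: Wₕ = 0.37398374; term = 0.37398374²·(1 − 0.04710145)·2.12/325 = 8.6936991 × 10^-4.
County 5: Wₕ = 0.62601626; term = 0.62601626²·(1 − 0.03575758)·0.593/413 = 5.4257791 × 10^-4.
Sum = 0.0014119478.

0.00141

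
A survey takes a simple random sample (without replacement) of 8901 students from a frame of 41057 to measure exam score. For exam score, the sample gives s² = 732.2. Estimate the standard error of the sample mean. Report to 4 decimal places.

0.2538

Under SRS without replacement, Var(ȳ) = (1 − f)·s²/n with f = n/N = 8901/41057 = 0.21679616.
Var(ȳ) = (1 − 0.21679616)·732.2/8901 = 0.78320384·0.08226042 = 0.064426677.
SE(ȳ) = √(0.064426677) = 0.2538.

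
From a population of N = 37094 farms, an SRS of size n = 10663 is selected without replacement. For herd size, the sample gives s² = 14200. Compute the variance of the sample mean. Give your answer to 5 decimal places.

Under SRS without replacement, Var(ȳ) = (1 − f)·s²/n with f = n/N = 10663/37094 = 0.28745889.
Var(ȳ) = (1 − 0.28745889)·14200/10663 = 0.71254111·1.3317078 = 0.94889654.

0.94890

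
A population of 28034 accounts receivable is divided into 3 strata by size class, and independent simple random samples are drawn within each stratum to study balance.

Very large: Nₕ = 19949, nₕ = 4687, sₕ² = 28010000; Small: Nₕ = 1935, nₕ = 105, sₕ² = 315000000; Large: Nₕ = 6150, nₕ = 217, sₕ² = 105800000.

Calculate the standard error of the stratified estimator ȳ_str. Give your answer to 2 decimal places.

196.13

Var(ȳ_str) = Σₕ Wₕ²(1 − fₕ)sₕ²/nₕ with Wₕ = Nₕ/N, N = 28034.
Very large: Wₕ = 0.71160020; term = 0.71160020²·(1 − 0.23494912)·28010000/4687 = 2315.1578.
Small: Wₕ = 0.06902333; term = 0.06902333²·(1 − 0.05426357)·315000000/105 = 13517.089.
Large: Wₕ = 0.21937647; term = 0.21937647²·(1 − 0.03528455)·105800000/217 = 22636.291.
Sum = 38468.538.
SE = √(38468.538) = 196.13.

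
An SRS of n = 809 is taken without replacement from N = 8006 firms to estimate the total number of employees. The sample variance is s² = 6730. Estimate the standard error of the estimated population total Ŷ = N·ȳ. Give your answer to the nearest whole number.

21894

Var(Ŷ) = N²·Var(ȳ) = N²·(1 − n/N)·s²/n.
f = 809/8006 = 0.10104921; Var(ȳ) = 0.89895079·6730/809 = 7.4782927.
Var(Ŷ) = 8006² · 7.4782927 = 4.7932892 × 10^8.
SE(Ŷ) = √(4.7932892 × 10^8) = 21894.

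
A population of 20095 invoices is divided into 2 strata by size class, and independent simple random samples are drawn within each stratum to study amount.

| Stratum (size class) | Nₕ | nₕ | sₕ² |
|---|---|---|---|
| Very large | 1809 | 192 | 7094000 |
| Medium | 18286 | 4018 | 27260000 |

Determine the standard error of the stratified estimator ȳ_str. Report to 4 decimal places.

68.1994

Var(ȳ_str) = Σₕ Wₕ²(1 − fₕ)sₕ²/nₕ with Wₕ = Nₕ/N, N = 20095.
Very large: Wₕ = 0.09002239; term = 0.09002239²·(1 − 0.10613599)·7094000/192 = 267.64709.
Medium: Wₕ = 0.90997761; term = 0.90997761²·(1 − 0.21973094)·27260000/4018 = 4383.5071.
Sum = 4651.1542.
SE = √(4651.1542) = 68.1994.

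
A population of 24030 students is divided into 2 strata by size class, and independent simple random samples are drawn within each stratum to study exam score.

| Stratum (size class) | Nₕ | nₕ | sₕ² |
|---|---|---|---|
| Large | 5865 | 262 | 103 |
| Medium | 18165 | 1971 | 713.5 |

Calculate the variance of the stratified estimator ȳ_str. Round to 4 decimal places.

0.2068

Var(ȳ_str) = Σₕ Wₕ²(1 − fₕ)sₕ²/nₕ with Wₕ = Nₕ/N, N = 24030.
Large: Wₕ = 0.24406991; term = 0.24406991²·(1 − 0.04467178)·103/262 = 0.02237263.
Medium: Wₕ = 0.75593009; term = 0.75593009²·(1 − 0.10850537)·713.5/1971 = 0.18441207.
Sum = 0.2067847.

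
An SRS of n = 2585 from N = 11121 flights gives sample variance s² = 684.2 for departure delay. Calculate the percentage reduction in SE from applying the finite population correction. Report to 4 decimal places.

f = n/N = 2585/11121 = 0.23244313.
SE_no-fpc = √(s²/n) = 0.51447143; SE_fpc = √((1−f)s²/n) = 0.45073008.
Ratio = √(1−f) = 0.87610323. Reduction = 100·(1 − 0.87610323) = 12.3897%.

12.3897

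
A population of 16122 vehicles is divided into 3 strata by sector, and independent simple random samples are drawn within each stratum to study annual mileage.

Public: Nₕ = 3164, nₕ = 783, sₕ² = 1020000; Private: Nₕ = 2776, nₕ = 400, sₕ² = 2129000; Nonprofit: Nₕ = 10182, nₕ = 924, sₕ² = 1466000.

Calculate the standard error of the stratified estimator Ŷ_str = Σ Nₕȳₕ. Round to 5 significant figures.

441000

Var(Ŷ_str) = Σₕ Nₕ²(1 − fₕ)sₕ²/nₕ.
Public: 3164²·(1 − 783/3164)·1020000/783 = 9.8137339 × 10^9.
Private: 2776²·(1 − 400/2776)·2129000/400 = 3.5106018 × 10^10.
Nonprofit: 10182²·(1 − 924/10182)·1466000/924 = 1.495589 × 10^11.
Sum = 1.9447865 × 10^11.
SE = √(1.9447865 × 10^11) = 441000.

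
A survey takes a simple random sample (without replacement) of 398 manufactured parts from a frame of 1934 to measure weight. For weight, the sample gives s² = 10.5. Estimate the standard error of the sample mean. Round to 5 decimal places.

0.14475

Under SRS without replacement, Var(ȳ) = (1 − f)·s²/n with f = n/N = 398/1934 = 0.20579111.
Var(ȳ) = (1 − 0.20579111)·10.5/398 = 0.79420889·0.02638191 = 0.020952747.
SE(ȳ) = √(0.020952747) = 0.14475.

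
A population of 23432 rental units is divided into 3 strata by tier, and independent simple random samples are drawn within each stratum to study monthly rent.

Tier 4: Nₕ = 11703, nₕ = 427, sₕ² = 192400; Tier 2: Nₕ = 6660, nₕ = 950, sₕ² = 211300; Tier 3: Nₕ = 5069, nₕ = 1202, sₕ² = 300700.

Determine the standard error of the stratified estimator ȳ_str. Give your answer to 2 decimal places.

11.52

Var(ȳ_str) = Σₕ Wₕ²(1 − fₕ)sₕ²/nₕ with Wₕ = Nₕ/N, N = 23432.
Tier 4: Wₕ = 0.49944520; term = 0.49944520²·(1 − 0.03648637)·192400/427 = 108.29558.
Tier 2: Wₕ = 0.28422670; term = 0.28422670²·(1 − 0.14264264)·211300/950 = 15.405206.
Tier 3: Wₕ = 0.21632810; term = 0.21632810²·(1 − 0.23712764)·300700/1202 = 8.9311361.
Sum = 132.63192.
SE = √(132.63192) = 11.52.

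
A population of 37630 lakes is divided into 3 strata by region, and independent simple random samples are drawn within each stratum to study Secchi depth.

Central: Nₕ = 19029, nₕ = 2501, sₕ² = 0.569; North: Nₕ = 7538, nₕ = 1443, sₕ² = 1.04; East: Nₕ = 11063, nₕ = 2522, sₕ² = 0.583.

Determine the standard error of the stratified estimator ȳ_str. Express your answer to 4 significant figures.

Var(ȳ_str) = Σₕ Wₕ²(1 − fₕ)sₕ²/nₕ with Wₕ = Nₕ/N, N = 37630.
Central: Wₕ = 0.50568695; term = 0.50568695²·(1 − 0.13143097)·0.569/2501 = 5.0531991 × 10^-5.
North: Wₕ = 0.20031889; term = 0.20031889²·(1 − 0.19143009)·1.04/1443 = 2.3384518 × 10^-5.
East: Wₕ = 0.29399415; term = 0.29399415²·(1 − 0.22796710)·0.583/2522 = 1.5425408 × 10^-5.
Sum = 8.9341917 × 10^-5.
SE = √(8.9341917 × 10^-5) = 0.009452.

0.009452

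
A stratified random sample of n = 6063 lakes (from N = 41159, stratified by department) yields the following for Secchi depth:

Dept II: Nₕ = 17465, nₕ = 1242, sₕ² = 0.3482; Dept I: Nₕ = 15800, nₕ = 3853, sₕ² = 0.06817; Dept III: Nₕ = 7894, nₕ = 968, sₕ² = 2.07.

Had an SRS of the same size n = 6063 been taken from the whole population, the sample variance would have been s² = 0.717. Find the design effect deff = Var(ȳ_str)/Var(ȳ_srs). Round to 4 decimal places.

1.1690

Var(ȳ_str) = Σ Wₕ²(1−fₕ)sₕ²/nₕ with Wₕ = Nₕ/41159:
  Dept II: (17465/41159)²·(1−1242/17465)·0.3482/1242 = 4.6889683 × 10^-5
  Dept I: (15800/41159)²·(1−3853/15800)·0.06817/3853 = 1.9714266 × 10^-6
  Dept III: (7894/41159)²·(1−968/7894)·2.07/968 = 6.9015235 × 10^-5
  → Var(ȳ_str) = 1.1787634 × 10^-4.
Var(ȳ_srs) = (1 − 6063/41159)·0.717/6063 = 1.0083804 × 10^-4.
deff = (1.1787634 × 10^-4) / (1.0083804 × 10^-4) = 1.1690.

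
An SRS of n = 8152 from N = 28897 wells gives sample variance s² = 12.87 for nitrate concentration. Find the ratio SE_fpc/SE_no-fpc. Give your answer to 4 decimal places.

0.8473

f = n/N = 8152/28897 = 0.28210541.
SE_no-fpc = √(s²/n) = 0.039733533; SE_fpc = √((1−f)s²/n) = 0.033665691.
Ratio = √(1−f) = 0.84728661.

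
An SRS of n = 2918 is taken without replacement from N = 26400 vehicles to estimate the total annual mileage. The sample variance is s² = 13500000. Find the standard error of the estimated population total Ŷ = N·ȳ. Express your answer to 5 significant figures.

Var(Ŷ) = N²·Var(ȳ) = N²·(1 − n/N)·s²/n.
f = 2918/26400 = 0.11053030; Var(ȳ) = 0.88946970·13500000/2918 = 4115.0928.
Var(Ŷ) = 26400² · 4115.0928 = 2.8680551 × 10^12.
SE(Ŷ) = √(2.8680551 × 10^12) = 1.6935 × 10^6.

1.6935 × 10^6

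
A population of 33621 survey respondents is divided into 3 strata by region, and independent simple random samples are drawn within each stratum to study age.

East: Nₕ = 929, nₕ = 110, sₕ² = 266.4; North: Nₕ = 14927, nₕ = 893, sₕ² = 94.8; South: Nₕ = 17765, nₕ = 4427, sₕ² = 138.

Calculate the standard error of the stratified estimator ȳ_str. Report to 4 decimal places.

0.1668

Var(ȳ_str) = Σₕ Wₕ²(1 − fₕ)sₕ²/nₕ with Wₕ = Nₕ/N, N = 33621.
East: Wₕ = 0.02763154; term = 0.02763154²·(1 − 0.11840689)·266.4/110 = 0.0016301212.
North: Wₕ = 0.44397847; term = 0.44397847²·(1 − 0.05982448)·94.8/893 = 0.019673862.
South: Wₕ = 0.52838999; term = 0.52838999²·(1 − 0.24919786)·138/4427 = 0.0065343777.
Sum = 0.027838361.
SE = √(0.027838361) = 0.1668.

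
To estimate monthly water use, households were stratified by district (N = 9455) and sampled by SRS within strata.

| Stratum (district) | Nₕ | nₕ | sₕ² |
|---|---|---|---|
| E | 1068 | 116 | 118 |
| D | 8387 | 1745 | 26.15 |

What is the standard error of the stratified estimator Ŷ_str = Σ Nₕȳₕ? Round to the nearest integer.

Var(Ŷ_str) = Σₕ Nₕ²(1 − fₕ)sₕ²/nₕ.
E: 1068²·(1 − 116/1068)·118/116 = 1.0342659 × 10^6.
D: 8387²·(1 − 1745/8387)·26.15/1745 = 834798.72.
Sum = 1.8690646 × 10^6.
SE = √(1.8690646 × 10^6) = 1367.

1367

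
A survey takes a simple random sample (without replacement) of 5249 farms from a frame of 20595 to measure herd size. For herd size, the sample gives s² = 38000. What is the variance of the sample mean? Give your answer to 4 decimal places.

5.3944

Under SRS without replacement, Var(ȳ) = (1 − f)·s²/n with f = n/N = 5249/20595 = 0.25486769.
Var(ȳ) = (1 − 0.25486769)·38000/5249 = 0.74513231·7.2394742 = 5.3943661.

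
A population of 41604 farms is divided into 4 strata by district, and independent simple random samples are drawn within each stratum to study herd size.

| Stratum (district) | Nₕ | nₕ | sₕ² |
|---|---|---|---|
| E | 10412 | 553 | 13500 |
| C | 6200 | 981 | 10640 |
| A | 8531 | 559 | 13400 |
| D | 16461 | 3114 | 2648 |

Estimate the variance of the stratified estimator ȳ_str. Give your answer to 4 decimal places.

Var(ȳ_str) = Σₕ Wₕ²(1 − fₕ)sₕ²/nₕ with Wₕ = Nₕ/N, N = 41604.
E: Wₕ = 0.25026440; term = 0.25026440²·(1 − 0.05311179)·13500/553 = 1.4477897.
C: Wₕ = 0.14902413; term = 0.14902413²·(1 − 0.15822581)·10640/981 = 0.2027596.
A: Wₕ = 0.20505240; term = 0.20505240²·(1 − 0.06552573)·13400/559 = 0.94186801.
D: Wₕ = 0.39565907; term = 0.39565907²·(1 − 0.18917441)·2648/3114 = 0.10793668.
Sum = 2.700354.

2.7004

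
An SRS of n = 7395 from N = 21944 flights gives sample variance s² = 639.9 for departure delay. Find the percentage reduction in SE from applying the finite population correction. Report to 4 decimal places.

18.5748

f = n/N = 7395/21944 = 0.33699417.
SE_no-fpc = √(s²/n) = 0.29416227; SE_fpc = √((1−f)s²/n) = 0.23952213.
Ratio = √(1−f) = 0.81425170. Reduction = 100·(1 − 0.81425170) = 18.5748%.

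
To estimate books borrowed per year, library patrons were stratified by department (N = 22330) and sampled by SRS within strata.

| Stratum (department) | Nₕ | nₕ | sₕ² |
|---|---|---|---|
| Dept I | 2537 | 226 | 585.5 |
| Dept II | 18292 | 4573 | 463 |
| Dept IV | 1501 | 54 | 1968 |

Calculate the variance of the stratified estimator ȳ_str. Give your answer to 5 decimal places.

0.24016

Var(ȳ_str) = Σₕ Wₕ²(1 − fₕ)sₕ²/nₕ with Wₕ = Nₕ/N, N = 22330.
Dept I: Wₕ = 0.11361397; term = 0.11361397²·(1 − 0.08908159)·585.5/226 = 0.030462211.
Dept II: Wₕ = 0.81916704; term = 0.81916704²·(1 − 0.25000000)·463/4573 = 0.050954905.
Dept IV: Wₕ = 0.06721899; term = 0.06721899²·(1 − 0.03597602)·1968/54 = 0.15874612.
Sum = 0.24016324.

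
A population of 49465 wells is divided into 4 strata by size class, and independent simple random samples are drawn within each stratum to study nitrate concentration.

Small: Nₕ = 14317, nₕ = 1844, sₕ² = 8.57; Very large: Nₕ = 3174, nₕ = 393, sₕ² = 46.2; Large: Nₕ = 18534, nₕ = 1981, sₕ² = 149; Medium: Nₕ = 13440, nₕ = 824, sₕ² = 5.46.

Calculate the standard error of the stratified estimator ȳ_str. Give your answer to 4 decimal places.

Var(ȳ_str) = Σₕ Wₕ²(1 − fₕ)sₕ²/nₕ with Wₕ = Nₕ/N, N = 49465.
Small: Wₕ = 0.28943698; term = 0.28943698²·(1 − 0.12879793)·8.57/1844 = 3.3919296 × 10^-4.
Very large: Wₕ = 0.06416658; term = 0.06416658²·(1 − 0.12381853)·46.2/393 = 4.240932 × 10^-4.
Large: Wₕ = 0.37468917; term = 0.37468917²·(1 − 0.10688464)·149/1981 = 0.0094308674.
Medium: Wₕ = 0.27170727; term = 0.27170727²·(1 − 0.06130952)·5.46/824 = 4.5918781 × 10^-4.
Sum = 0.010653341.
SE = √(0.010653341) = 0.1032.

0.1032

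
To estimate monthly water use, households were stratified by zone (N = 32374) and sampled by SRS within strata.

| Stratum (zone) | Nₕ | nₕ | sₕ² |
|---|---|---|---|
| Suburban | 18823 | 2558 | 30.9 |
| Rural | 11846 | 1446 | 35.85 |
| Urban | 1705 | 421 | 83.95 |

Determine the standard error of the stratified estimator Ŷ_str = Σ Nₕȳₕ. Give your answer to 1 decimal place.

Var(Ŷ_str) = Σₕ Nₕ²(1 − fₕ)sₕ²/nₕ.
Suburban: 18823²·(1 − 2558/18823)·30.9/2558 = 3.698289 × 10^6.
Rural: 11846²·(1 − 1446/11846)·35.85/1446 = 3.0544002 × 10^6.
Urban: 1705²·(1 − 421/1705)·83.95/421 = 436543.99.
Sum = 7.1892332 × 10^6.
SE = √(7.1892332 × 10^6) = 2681.3.

2681.3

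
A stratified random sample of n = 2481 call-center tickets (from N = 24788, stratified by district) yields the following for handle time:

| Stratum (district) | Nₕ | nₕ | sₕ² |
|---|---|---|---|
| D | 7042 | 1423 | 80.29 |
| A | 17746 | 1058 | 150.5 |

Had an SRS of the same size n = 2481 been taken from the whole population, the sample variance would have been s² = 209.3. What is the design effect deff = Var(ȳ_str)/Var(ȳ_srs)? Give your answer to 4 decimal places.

Var(ȳ_str) = Σ Wₕ²(1−fₕ)sₕ²/nₕ with Wₕ = Nₕ/24788:
  D: (7042/24788)²·(1−1423/7042)·80.29/1423 = 0.003633529
  A: (17746/24788)²·(1−1058/17746)·150.5/1058 = 0.068560287
  → Var(ȳ_str) = 0.072193816.
Var(ȳ_srs) = (1 − 2481/24788)·209.3/2481 = 0.075917543.
deff = 0.072193816 / 0.075917543 = 0.9510.

0.9510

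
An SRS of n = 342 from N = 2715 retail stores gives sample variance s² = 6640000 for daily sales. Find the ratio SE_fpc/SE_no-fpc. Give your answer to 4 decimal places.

f = n/N = 342/2715 = 0.12596685.
SE_no-fpc = √(s²/n) = 139.33845; SE_fpc = √((1−f)s²/n) = 130.26716.
Ratio = √(1−f) = 0.93489740.

0.9349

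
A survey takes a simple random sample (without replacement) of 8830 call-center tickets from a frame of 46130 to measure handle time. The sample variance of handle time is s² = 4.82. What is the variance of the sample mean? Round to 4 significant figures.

Under SRS without replacement, Var(ȳ) = (1 − f)·s²/n with f = n/N = 8830/46130 = 0.19141556.
Var(ȳ) = (1 − 0.19141556)·4.82/8830 = 0.80858444·5.4586636 × 10^-4 = 4.4137905 × 10^-4.

4.414 × 10^-4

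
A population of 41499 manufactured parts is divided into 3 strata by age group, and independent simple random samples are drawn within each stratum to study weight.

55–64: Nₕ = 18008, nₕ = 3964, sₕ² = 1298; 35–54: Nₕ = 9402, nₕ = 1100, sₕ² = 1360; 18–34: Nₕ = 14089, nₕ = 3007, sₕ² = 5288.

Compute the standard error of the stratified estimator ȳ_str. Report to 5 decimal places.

0.51338

Var(ȳ_str) = Σₕ Wₕ²(1 − fₕ)sₕ²/nₕ with Wₕ = Nₕ/N, N = 41499.
55–64: Wₕ = 0.43393817; term = 0.43393817²·(1 − 0.22012439)·1298/3964 = 0.04808638.
35–54: Wₕ = 0.22655968; term = 0.22655968²·(1 − 0.11699638)·1360/1100 = 0.056036879.
18–34: Wₕ = 0.33950216; term = 0.33950216²·(1 − 0.21342892)·5288/3007 = 0.15943405.
Sum = 0.26355731.
SE = √(0.26355731) = 0.51338.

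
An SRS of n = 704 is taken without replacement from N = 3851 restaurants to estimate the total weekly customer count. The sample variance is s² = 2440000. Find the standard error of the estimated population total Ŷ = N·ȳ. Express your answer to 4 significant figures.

Var(Ŷ) = N²·Var(ȳ) = N²·(1 − n/N)·s²/n.
f = 704/3851 = 0.18280966; Var(ȳ) = 0.81719034·2440000/704 = 2832.3074.
Var(Ŷ) = 3851² · 2832.3074 = 4.2003688 × 10^10.
SE(Ŷ) = √(4.2003688 × 10^10) = 204900.

204900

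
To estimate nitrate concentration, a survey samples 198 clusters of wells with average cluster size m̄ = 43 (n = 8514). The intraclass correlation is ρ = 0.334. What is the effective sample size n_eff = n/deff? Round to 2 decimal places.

deff = 1 + (43 − 1)·0.334 = 1 + 14.028 = 15.028.
n_eff = 8514 / 15.028 = 566.54.

566.54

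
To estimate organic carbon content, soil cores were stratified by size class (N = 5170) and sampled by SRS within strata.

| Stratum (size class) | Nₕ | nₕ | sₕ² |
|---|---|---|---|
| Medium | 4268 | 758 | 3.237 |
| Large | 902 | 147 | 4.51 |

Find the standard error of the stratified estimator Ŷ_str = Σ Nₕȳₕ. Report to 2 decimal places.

Var(Ŷ_str) = Σₕ Nₕ²(1 − fₕ)sₕ²/nₕ.
Medium: 4268²·(1 − 758/4268)·3.237/758 = 63974.223.
Large: 902²·(1 − 147/902)·4.51/147 = 20893.572.
Sum = 84867.795.
SE = √(84867.795) = 291.32.

291.32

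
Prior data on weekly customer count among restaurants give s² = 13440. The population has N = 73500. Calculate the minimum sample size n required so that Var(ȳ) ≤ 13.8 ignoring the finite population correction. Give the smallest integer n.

974

Without fpc, n₀ = s²/D = 13440/13.8 = 973.9130.
Rounding up, n = 974.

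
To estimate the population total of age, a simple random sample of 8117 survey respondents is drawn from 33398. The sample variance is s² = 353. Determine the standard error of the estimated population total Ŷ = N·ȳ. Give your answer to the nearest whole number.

Var(Ŷ) = N²·Var(ȳ) = N²·(1 − n/N)·s²/n.
f = 8117/33398 = 0.24303851; Var(ȳ) = 0.75696149·353/8117 = 0.032919479.
Var(Ŷ) = 33398² · 0.032919479 = 3.6719256 × 10^7.
SE(Ŷ) = √(3.6719256 × 10^7) = 6060.

6060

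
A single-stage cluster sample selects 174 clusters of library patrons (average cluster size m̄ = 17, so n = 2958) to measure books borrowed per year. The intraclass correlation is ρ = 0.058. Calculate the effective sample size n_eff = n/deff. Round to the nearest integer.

deff = 1 + (17 − 1)·0.058 = 1 + 0.928 = 1.928.
n_eff = 2958 / 1.928 = 1534.

1534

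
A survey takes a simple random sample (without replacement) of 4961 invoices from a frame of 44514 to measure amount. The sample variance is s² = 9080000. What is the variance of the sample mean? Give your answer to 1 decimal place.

Under SRS without replacement, Var(ȳ) = (1 − f)·s²/n with f = n/N = 4961/44514 = 0.11144808.
Var(ȳ) = (1 − 0.11144808)·9080000/4961 = 0.88855192·1830.2762 = 1626.2954.

1626.3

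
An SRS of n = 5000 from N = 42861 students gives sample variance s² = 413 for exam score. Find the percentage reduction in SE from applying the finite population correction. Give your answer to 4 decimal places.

f = n/N = 5000/42861 = 0.11665617.
SE_no-fpc = √(s²/n) = 0.28740216; SE_fpc = √((1−f)s²/n) = 0.27011886.
Ratio = √(1−f) = 0.93986373. Reduction = 100·(1 − 0.93986373) = 6.0136%.

6.0136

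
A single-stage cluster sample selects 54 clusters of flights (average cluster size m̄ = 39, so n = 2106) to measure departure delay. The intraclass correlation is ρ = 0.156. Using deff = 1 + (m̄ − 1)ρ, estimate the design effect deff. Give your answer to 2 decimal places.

6.93

deff = 1 + (39 − 1)·0.156 = 1 + 5.928 = 6.928.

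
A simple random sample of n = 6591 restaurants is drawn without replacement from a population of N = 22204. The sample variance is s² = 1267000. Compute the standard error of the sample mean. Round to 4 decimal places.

11.6263

Under SRS without replacement, Var(ȳ) = (1 − f)·s²/n with f = n/N = 6591/22204 = 0.29683841.
Var(ȳ) = (1 − 0.29683841)·1267000/6591 = 0.70316159·192.23183 = 135.17004.
SE(ȳ) = √(135.17004) = 11.6263.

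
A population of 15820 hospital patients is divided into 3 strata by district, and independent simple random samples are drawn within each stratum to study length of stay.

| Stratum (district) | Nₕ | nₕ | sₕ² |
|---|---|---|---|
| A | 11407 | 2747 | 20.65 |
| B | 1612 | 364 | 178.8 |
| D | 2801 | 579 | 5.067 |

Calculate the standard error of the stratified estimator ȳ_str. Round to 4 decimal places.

Var(ȳ_str) = Σₕ Wₕ²(1 − fₕ)sₕ²/nₕ with Wₕ = Nₕ/N, N = 15820.
A: Wₕ = 0.72104930; term = 0.72104930²·(1 − 0.24081704)·20.65/2747 = 0.0029671382.
B: Wₕ = 0.10189633; term = 0.10189633²·(1 − 0.22580645)·178.8/364 = 0.0039485059.
D: Wₕ = 0.17705436; term = 0.17705436²·(1 − 0.20671189)·5.067/579 = 2.1762889 × 10^-4.
Sum = 0.007133273.
SE = √(0.007133273) = 0.0845.

0.0845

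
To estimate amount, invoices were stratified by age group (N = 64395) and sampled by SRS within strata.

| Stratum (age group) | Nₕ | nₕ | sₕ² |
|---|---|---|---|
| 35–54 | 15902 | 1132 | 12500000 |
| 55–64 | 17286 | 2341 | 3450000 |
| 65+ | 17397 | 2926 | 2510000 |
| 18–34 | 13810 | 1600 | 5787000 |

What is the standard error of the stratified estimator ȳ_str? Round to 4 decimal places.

Var(ȳ_str) = Σₕ Wₕ²(1 − fₕ)sₕ²/nₕ with Wₕ = Nₕ/N, N = 64395.
35–54: Wₕ = 0.24694464; term = 0.24694464²·(1 − 0.07118601)·12500000/1132 = 625.44847.
55–64: Wₕ = 0.26843699; term = 0.26843699²·(1 − 0.13542751)·3450000/2341 = 91.812923.
65+: Wₕ = 0.27016073; term = 0.27016073²·(1 − 0.16818992)·2510000/2926 = 52.079645.
18–34: Wₕ = 0.21445764; term = 0.21445764²·(1 − 0.11585807)·5787000/1600 = 147.0749.
Sum = 916.41594.
SE = √(916.41594) = 30.2724.

30.2724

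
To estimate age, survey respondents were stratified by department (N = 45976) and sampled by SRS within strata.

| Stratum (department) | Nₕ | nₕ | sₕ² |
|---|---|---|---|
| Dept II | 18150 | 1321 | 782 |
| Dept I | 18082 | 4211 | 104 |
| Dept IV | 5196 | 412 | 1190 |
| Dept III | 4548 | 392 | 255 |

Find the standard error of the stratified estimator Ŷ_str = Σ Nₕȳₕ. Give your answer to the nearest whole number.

Var(Ŷ_str) = Σₕ Nₕ²(1 − fₕ)sₕ²/nₕ.
Dept II: 18150²·(1 − 1321/18150)·782/1321 = 1.8081684 × 10^8.
Dept I: 18082²·(1 − 4211/18082)·104/4211 = 6.194444 × 10^6.
Dept IV: 5196²·(1 − 412/5196)·1190/412 = 7.1797622 × 10^7.
Dept III: 4548²·(1 − 392/4548)·255/392 = 1.2295611 × 10^7.
Sum = 2.7110452 × 10^8.
SE = √(2.7110452 × 10^8) = 16465.

16465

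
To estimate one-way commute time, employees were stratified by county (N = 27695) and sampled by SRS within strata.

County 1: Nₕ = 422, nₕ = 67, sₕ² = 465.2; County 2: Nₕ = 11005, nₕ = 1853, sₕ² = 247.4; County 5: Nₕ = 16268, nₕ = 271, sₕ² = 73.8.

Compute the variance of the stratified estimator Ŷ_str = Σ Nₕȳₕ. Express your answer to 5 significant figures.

8.5357 × 10^7

Var(Ŷ_str) = Σₕ Nₕ²(1 − fₕ)sₕ²/nₕ.
County 1: 422²·(1 − 67/422)·465.2/67 = 1.0401733 × 10^6.
County 2: 11005²·(1 − 1853/11005)·247.4/1853 = 1.3447153 × 10^7.
County 5: 16268²·(1 − 271/16268)·73.8/271 = 7.0869567 × 10^7.
Sum = 8.5356893 × 10^7.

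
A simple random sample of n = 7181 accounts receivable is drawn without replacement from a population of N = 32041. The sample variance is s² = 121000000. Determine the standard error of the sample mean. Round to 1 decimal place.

Under SRS without replacement, Var(ȳ) = (1 − f)·s²/n with f = n/N = 7181/32041 = 0.22411910.
Var(ȳ) = (1 − 0.22411910)·121000000/7181 = 0.77588090·16850.021 = 13073.609.
SE(ȳ) = √(13073.609) = 114.3.

114.3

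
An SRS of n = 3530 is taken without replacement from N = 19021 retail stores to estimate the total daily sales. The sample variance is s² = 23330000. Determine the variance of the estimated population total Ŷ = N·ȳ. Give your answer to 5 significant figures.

Var(Ŷ) = N²·Var(ȳ) = N²·(1 − n/N)·s²/n.
f = 3530/19021 = 0.18558435; Var(ȳ) = 0.81441565·23330000/3530 = 5382.5261.
Var(Ŷ) = 19021² · 5382.5261 = 1.9473896 × 10^12.

1.9474 × 10^12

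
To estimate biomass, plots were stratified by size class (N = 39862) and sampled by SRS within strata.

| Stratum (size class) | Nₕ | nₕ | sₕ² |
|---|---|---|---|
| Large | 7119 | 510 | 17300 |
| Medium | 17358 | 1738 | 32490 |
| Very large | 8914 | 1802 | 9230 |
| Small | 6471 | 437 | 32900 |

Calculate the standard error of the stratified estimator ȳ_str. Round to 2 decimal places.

2.50

Var(ȳ_str) = Σₕ Wₕ²(1 − fₕ)sₕ²/nₕ with Wₕ = Nₕ/N, N = 39862.
Large: Wₕ = 0.17859114; term = 0.17859114²·(1 − 0.07163928)·17300/510 = 1.0044134.
Medium: Wₕ = 0.43545231; term = 0.43545231²·(1 − 0.10012674)·32490/1738 = 3.1897929.
Very large: Wₕ = 0.22362149; term = 0.22362149²·(1 − 0.20215392)·9230/1802 = 0.2043587.
Small: Wₕ = 0.16233506; term = 0.16233506²·(1 − 0.06753207)·32900/437 = 1.8500054.
Sum = 6.2485704.
SE = √(6.2485704) = 2.50.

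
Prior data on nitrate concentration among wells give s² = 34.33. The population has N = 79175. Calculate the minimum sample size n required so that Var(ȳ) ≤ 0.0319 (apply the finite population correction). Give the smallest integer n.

1062

Without fpc, n₀ = s²/D = 34.33/0.0319 = 1076.1755.
With fpc, (1 − n/N)·s²/n ≤ D requires n ≥ n₀/(1 + n₀/N) = 1076.1755/(1 + 1076.1755/79175) = 1061.7439.
Rounding up, n = 1062.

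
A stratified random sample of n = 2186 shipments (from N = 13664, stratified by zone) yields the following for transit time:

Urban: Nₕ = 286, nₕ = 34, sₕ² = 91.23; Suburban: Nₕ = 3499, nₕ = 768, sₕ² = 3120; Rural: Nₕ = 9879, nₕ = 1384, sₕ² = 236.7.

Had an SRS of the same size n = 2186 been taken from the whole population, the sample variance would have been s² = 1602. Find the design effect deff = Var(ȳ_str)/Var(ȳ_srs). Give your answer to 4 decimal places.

Var(ȳ_str) = Σ Wₕ²(1−fₕ)sₕ²/nₕ with Wₕ = Nₕ/13664:
  Urban: (286/13664)²·(1−34/286)·91.23/34 = 0.001035785
  Suburban: (3499/13664)²·(1−768/3499)·3120/768 = 0.20792337
  Rural: (9879/13664)²·(1−1384/9879)·236.7/1384 = 0.076874593
  → Var(ȳ_str) = 0.28583375.
Var(ȳ_srs) = (1 − 2186/13664)·1602/2186 = 0.61560299.
deff = 0.28583375 / 0.61560299 = 0.4643.

0.4643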